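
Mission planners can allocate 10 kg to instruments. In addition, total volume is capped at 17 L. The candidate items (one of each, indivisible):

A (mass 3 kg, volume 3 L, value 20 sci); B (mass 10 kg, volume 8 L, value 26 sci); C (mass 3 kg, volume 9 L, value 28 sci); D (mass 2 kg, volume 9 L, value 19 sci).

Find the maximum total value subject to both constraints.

48 sci

Feasible sets respecting both limits:
- A+C: mass 6, volume 12, value 48
- A+D: mass 5, volume 12, value 39
- C: mass 3, volume 9, value 28
- B: mass 10, volume 8, value 26
Best: 48 sci.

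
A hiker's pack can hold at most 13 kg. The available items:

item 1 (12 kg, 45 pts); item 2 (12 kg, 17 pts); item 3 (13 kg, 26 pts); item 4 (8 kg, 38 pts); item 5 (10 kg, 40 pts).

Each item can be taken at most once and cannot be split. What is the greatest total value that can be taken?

Check high-value combinations within 13 kg:
- item 1: weight 12, value 45
- item 5: weight 10, value 40
- item 4: weight 8, value 38
- item 3: weight 13, value 26
- item 2: weight 12, value 17
Best: 45 pts.

45 pts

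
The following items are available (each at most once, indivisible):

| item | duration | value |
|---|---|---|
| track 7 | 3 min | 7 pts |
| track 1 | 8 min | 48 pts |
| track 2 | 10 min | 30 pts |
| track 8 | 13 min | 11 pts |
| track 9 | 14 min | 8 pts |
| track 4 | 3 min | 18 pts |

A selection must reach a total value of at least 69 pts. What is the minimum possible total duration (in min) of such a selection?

Subsets with value ≥ 69, sorted by total duration:
- track 7+track 1+track 4: duration 14, value 73
- track 1+track 2: duration 18, value 78
Minimum duration: 14 min.

14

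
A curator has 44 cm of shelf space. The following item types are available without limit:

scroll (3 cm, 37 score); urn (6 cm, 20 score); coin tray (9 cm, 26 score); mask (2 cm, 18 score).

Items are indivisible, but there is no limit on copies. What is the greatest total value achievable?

Best value-per-unit is scroll at 37/3; filling with it alone gives 14×37 = 518.
Optimal mix: 14×scroll + 1×mask → length 44, value 536.

536 score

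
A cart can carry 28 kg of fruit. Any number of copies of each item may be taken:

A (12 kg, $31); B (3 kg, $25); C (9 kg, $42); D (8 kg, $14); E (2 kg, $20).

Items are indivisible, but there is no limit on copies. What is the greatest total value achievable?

Best value-per-unit is E at 20/2, and filling with it alone uses weight 14×2=28. No mix of the others beats 14×20 = 280.

$280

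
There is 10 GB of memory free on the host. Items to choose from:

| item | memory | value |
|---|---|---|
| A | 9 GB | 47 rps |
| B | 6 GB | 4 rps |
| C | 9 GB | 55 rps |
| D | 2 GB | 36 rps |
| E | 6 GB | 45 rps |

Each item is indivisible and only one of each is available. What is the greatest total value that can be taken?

Check high-value combinations within 10 GB:
- D+E: memory 2+6=8, value 36+45=81
- C: memory 9, value 55
- A: memory 9, value 47
- E: memory 6, value 45
- B+D: memory 6+2=8, value 4+36=40
Best: 81 rps.

81 rps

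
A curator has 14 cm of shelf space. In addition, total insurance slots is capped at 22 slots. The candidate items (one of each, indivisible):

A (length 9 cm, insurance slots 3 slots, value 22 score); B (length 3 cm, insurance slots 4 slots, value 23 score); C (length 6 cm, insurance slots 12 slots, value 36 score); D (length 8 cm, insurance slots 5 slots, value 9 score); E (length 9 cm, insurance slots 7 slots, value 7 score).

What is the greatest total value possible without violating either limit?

59 score

Feasible sets respecting both limits:
- B+C: length 9, insurance slots 16, value 59
- A+B: length 12, insurance slots 7, value 45
- C+D: length 14, insurance slots 17, value 45
- C: length 6, insurance slots 12, value 36
Best: 59 score.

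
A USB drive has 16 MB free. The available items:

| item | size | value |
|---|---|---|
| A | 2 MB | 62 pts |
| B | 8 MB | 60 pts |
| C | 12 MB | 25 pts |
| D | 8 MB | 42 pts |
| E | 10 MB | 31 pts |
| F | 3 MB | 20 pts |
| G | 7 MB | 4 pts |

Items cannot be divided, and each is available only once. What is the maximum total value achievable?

142 pts

This is a 0/1 knapsack; check combinations near the capacity.
- A+B+F: size 2+8+3=13, value 62+60+20=142
- A+D+F: size 2+8+3=13, value 62+42+20=124
- A+B: size 2+8=10, value 62+60=122
- A+E+F: size 2+10+3=15, value 62+31+20=113
Best: 142 pts.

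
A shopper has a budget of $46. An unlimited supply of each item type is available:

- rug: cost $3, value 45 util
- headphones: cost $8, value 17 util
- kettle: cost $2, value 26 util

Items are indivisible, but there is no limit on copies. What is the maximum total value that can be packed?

Best value-per-unit is rug at 45/3; filling with it alone gives 15×45 = 675.
Optimal mix: 14×rug + 2×kettle → cost 46, value 682.

682 util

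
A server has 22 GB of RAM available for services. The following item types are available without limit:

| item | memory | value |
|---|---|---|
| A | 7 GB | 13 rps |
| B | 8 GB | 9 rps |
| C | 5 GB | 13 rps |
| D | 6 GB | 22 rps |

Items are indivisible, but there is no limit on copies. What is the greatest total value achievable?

70 rps

Best value-per-unit is D at 22/6; filling with it alone gives 3×22 = 66.
Optimal mix: 2×C + 2×D → memory 22, value 70.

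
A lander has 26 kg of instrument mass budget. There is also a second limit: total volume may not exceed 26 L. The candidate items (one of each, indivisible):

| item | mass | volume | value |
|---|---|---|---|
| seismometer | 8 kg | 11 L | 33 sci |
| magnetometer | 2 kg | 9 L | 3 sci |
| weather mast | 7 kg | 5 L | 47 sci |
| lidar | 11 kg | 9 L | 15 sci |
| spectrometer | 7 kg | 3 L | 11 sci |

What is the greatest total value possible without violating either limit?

95 sci

Feasible sets respecting both limits:
- seismometer+weather mast+lidar: mass 26, volume 25, value 95
- seismometer+weather mast+spectrometer: mass 22, volume 19, value 91
- seismometer+magnetometer+weather mast: mass 17, volume 25, value 83
- seismometer+weather mast: mass 15, volume 16, value 80
Best: 95 sci.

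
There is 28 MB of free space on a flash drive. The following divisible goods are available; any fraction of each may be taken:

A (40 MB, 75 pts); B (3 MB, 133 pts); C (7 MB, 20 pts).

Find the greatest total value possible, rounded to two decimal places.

186.75

Take in order of value per unit:
- B (133/3 per unit): all 3 → value 133, running total 133.00
- C (20/7 per unit): all 7 → value 20, running total 153.00
- A (75/40 per unit): 18 of 40 → value 18×75/40 = 33.7500, running total 186.75
Total 186.75.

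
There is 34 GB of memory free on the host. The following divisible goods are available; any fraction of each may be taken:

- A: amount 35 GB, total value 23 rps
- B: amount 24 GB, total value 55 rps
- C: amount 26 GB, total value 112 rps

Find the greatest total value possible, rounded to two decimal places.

130.33

Take in order of value per unit:
- C (112/26 per unit): all 26 → value 112, running total 112.00
- B (55/24 per unit): 8 of 24 → value 8×55/24 = 18.3333, running total 130.33
Total 130.33.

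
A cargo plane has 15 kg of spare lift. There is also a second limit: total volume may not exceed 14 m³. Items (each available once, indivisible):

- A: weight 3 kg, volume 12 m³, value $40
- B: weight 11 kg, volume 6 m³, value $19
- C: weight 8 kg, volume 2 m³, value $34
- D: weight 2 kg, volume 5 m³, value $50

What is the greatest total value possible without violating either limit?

Feasible sets respecting both limits:
- C+D: weight 10, volume 7, value 84
- A+C: weight 11, volume 14, value 74
- B+D: weight 13, volume 11, value 69
Best: $84.

$84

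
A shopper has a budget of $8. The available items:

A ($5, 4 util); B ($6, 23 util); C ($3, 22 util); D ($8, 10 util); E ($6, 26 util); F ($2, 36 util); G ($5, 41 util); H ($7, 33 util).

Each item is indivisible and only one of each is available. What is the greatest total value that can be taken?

Check high-value combinations within $8:
- F+G: cost 2+5=7, value 36+41=77
- C+G: cost 3+5=8, value 22+41=63
- E+F: cost 6+2=8, value 26+36=62
Best: 77 util.

77 util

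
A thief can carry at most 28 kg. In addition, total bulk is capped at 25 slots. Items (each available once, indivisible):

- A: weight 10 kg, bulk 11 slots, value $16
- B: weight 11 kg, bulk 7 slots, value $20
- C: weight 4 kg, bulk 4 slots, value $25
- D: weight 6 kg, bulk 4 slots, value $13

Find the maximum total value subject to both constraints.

$61

Feasible sets respecting both limits:
- A+B+C: weight 25, bulk 22, value 61
- B+C+D: weight 21, bulk 15, value 58
- A+C+D: weight 20, bulk 19, value 54
- A+B+D: weight 27, bulk 22, value 49
Best: $61.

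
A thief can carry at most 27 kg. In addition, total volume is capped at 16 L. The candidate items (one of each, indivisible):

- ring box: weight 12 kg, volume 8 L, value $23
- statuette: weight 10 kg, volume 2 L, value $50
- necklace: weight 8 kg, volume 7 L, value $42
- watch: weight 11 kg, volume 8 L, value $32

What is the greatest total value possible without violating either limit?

Feasible sets respecting both limits:
- statuette+necklace: weight 18, volume 9, value 92
- statuette+watch: weight 21, volume 10, value 82
- necklace+watch: weight 19, volume 15, value 74
Best: $92.

$92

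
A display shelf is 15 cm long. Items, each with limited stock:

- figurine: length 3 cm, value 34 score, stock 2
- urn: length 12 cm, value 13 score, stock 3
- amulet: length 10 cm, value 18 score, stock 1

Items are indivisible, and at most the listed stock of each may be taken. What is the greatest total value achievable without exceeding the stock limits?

Best selections within length 15 and stock limits:
- 2×figurine: length 6, value 68
- 1×figurine + 1×amulet: length 13, value 52
Best: 68 score.

68 score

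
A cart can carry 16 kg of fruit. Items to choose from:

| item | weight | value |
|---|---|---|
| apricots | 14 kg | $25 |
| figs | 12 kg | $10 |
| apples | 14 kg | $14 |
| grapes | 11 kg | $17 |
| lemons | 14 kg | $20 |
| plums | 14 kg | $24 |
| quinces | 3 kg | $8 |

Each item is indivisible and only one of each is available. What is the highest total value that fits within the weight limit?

This is a 0/1 knapsack; check combinations near the capacity.
- apricots: weight 14, value 25
- grapes+quinces: weight 11+3=14, value 17+8=25
- plums: weight 14, value 24
- lemons: weight 14, value 20
Best: $25.

$25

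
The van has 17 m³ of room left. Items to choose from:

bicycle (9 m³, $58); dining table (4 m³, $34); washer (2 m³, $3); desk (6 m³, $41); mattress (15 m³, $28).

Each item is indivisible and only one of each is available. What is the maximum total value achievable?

$102

Check high-value combinations within 17 m³:
- bicycle+washer+desk: volume 9+2+6=17, value 58+3+41=102
- bicycle+desk: volume 9+6=15, value 58+41=99
- bicycle+dining table+washer: volume 9+4+2=15, value 58+34+3=95
- bicycle+dining table: volume 9+4=13, value 58+34=92
- dining table+washer+desk: volume 4+2+6=12, value 34+3+41=78
Best: $102.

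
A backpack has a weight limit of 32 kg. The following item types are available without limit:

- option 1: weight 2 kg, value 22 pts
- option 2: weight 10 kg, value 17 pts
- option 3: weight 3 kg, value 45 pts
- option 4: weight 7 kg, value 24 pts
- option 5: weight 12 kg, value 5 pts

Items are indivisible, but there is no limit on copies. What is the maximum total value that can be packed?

Best value-per-unit is option 3 at 45/3; filling with it alone gives 10×45 = 450.
Optimal mix: 1×option 1 + 10×option 3 → weight 32, value 472.

472 pts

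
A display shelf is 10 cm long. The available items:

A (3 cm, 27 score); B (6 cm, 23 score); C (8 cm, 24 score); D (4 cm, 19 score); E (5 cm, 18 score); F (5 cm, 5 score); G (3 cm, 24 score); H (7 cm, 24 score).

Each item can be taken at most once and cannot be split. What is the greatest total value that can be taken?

Check high-value combinations within 10 cm:
- A+D+G: length 3+4+3=10, value 27+19+24=70
- A+G: length 3+3=6, value 27+24=51
- A+H: length 3+7=10, value 27+24=51
Best: 70 score.

70 score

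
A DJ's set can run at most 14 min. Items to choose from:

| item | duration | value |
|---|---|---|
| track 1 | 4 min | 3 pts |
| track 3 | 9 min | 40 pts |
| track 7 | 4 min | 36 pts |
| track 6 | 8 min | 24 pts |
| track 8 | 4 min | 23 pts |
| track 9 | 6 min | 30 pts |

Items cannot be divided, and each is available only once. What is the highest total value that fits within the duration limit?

Check high-value combinations within 14 min:
- track 7+track 8+track 9: duration 4+4+6=14, value 36+23+30=89
- track 3+track 7: duration 9+4=13, value 40+36=76
- track 1+track 7+track 9: duration 4+4+6=14, value 3+36+30=69
- track 7+track 9: duration 4+6=10, value 36+30=66
Best: 89 pts.

89 pts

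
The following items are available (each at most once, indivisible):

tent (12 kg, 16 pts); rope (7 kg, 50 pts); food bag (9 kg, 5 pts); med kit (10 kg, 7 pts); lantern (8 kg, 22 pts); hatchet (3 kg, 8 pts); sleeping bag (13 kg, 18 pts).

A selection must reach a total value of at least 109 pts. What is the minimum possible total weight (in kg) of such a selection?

Subsets with value ≥ 109, sorted by total weight:
- tent+rope+lantern+hatchet+sleeping bag: weight 43, value 114
- tent+rope+food bag+lantern+sleeping bag: weight 49, value 111
- tent+rope+med kit+lantern+sleeping bag: weight 50, value 113
Minimum weight: 43 kg.

43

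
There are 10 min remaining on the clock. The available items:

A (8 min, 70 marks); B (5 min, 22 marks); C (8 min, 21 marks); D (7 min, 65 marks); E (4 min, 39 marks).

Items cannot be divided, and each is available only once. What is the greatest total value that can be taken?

70 marks

Check high-value combinations within 10 min:
- A: time 8, value 70
- D: time 7, value 65
- B+E: time 5+4=9, value 22+39=61
Best: 70 marks.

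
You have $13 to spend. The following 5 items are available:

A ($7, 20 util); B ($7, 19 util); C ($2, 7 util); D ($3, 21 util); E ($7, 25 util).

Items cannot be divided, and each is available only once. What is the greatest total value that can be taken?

53 util

Check high-value combinations within $13:
- C+D+E: cost 2+3+7=12, value 7+21+25=53
- A+C+D: cost 7+2+3=12, value 20+7+21=48
- B+C+D: cost 7+2+3=12, value 19+7+21=47
- D+E: cost 3+7=10, value 21+25=46
- A+D: cost 7+3=10, value 20+21=41
Best: 53 util.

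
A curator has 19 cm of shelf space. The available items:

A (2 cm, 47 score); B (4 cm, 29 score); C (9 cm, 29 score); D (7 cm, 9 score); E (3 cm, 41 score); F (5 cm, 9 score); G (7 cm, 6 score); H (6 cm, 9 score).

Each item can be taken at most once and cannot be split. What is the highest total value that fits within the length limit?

146 score

This is a 0/1 knapsack; check combinations near the capacity.
- A+B+C+E: length 2+4+9+3=18, value 47+29+29+41=146
- A+B+E+F: length 2+4+3+5=14, value 47+29+41+9=126
- A+B+E+H: length 2+4+3+6=15, value 47+29+41+9=126
- A+B+D+E: length 2+4+7+3=16, value 47+29+9+41=126
- A+C+E+F: length 2+9+3+5=19, value 47+29+41+9=126
Best: 146 score.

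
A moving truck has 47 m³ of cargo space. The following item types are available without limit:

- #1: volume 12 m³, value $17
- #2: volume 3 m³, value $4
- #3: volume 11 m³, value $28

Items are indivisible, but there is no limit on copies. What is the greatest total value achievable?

$116

Best value-per-unit is #3 at 28/11; filling with it alone gives 4×28 = 112.
Optimal mix: 1×#2 + 4×#3 → volume 47, value 116.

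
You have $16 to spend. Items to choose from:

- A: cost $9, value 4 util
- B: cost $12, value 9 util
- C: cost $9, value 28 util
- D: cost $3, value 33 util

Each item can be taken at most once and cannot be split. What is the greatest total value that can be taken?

61 util

Check high-value combinations within $16:
- C+D: cost 9+3=12, value 28+33=61
- B+D: cost 12+3=15, value 9+33=42
- A+D: cost 9+3=12, value 4+33=37
- D: cost 3, value 33
- C: cost 9, value 28
Best: 61 util.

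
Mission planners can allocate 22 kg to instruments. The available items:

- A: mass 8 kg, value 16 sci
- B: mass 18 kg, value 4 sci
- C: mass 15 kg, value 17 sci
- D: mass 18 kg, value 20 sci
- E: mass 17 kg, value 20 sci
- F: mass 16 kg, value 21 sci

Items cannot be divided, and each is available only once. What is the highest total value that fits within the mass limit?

Check high-value combinations within 22 kg:
- F: mass 16, value 21
- E: mass 17, value 20
- D: mass 18, value 20
Best: 21 sci.

21 sci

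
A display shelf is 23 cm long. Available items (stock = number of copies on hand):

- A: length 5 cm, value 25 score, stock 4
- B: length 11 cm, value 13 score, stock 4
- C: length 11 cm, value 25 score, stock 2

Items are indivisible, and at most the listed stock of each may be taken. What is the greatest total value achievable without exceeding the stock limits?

100 score

Top feasible selections:
- 4×A: length 20, value 100
- 3×A: length 15, value 75
- 2×A + 1×C: length 21, value 75
Best: 100 score.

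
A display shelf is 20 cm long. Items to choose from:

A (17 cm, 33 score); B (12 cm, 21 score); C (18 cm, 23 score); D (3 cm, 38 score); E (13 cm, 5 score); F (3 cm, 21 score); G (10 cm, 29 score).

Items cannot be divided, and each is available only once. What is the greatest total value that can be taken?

Check high-value combinations within 20 cm:
- D+F+G: length 3+3+10=16, value 38+21+29=88
- B+D+F: length 12+3+3=18, value 21+38+21=80
- A+D: length 17+3=20, value 33+38=71
- D+G: length 3+10=13, value 38+29=67
Best: 88 score.

88 score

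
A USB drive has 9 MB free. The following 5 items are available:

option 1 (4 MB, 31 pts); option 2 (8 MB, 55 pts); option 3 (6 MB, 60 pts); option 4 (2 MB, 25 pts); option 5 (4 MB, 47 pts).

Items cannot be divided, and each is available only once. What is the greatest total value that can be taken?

Check high-value combinations within 9 MB:
- option 3+option 4: size 6+2=8, value 60+25=85
- option 1+option 5: size 4+4=8, value 31+47=78
- option 4+option 5: size 2+4=6, value 25+47=72
Best: 85 pts.

85 pts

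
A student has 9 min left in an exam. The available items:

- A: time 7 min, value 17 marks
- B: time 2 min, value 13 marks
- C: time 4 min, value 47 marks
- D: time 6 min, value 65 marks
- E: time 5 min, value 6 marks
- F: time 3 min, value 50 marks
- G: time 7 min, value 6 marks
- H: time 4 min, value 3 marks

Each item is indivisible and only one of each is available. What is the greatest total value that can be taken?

This is a 0/1 knapsack; check combinations near the capacity.
- D+F: time 6+3=9, value 65+50=115
- B+C+F: time 2+4+3=9, value 13+47+50=110
- C+F: time 4+3=7, value 47+50=97
- B+D: time 2+6=8, value 13+65=78
- B+F+H: time 2+3+4=9, value 13+50+3=66
Best: 115 marks.

115 marks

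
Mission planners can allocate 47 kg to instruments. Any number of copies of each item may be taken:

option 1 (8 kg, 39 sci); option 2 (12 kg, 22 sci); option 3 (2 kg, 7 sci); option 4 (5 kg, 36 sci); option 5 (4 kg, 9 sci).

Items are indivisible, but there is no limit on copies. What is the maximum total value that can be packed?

331 sci

Best value-per-unit is option 4 at 36/5; filling with it alone gives 9×36 = 324.
Optimal mix: 1×option 3 + 9×option 4 → mass 47, value 331.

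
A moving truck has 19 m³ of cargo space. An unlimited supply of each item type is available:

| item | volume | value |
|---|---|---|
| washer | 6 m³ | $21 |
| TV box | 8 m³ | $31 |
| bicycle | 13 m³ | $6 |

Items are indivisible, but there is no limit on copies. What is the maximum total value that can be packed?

$63

Best value-per-unit is TV box at 31/8; filling with it alone gives 2×31 = 62.
Optimal mix: 3×washer → volume 18, value 63.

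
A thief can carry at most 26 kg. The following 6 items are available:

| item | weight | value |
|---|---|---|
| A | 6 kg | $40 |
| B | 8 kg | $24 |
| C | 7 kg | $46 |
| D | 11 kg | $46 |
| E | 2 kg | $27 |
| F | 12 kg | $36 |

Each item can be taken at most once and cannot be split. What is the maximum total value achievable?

Check high-value combinations within 26 kg:
- A+C+D+E: weight 6+7+11+2=26, value 40+46+46+27=159
- A+B+C+E: weight 6+8+7+2=23, value 40+24+46+27=137
- A+C+D: weight 6+7+11=24, value 40+46+46=132
Best: $159.

$159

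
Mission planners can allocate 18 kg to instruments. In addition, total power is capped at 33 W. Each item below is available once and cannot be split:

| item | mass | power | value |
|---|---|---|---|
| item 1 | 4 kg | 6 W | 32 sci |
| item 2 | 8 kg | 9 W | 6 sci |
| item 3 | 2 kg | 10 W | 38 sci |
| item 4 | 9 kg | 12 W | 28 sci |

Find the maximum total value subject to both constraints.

Feasible sets respecting both limits:
- item 1+item 3+item 4: mass 15, power 28, value 98
- item 1+item 2+item 3: mass 14, power 25, value 76
- item 1+item 3: mass 6, power 16, value 70
Best: 98 sci.

98 sci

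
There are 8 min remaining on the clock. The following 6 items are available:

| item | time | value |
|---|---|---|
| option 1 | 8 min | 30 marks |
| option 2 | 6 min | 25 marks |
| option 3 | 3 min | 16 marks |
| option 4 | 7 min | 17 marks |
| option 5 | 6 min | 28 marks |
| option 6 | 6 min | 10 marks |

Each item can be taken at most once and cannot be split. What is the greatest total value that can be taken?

Check high-value combinations within 8 min:
- option 1: time 8, value 30
- option 5: time 6, value 28
- option 2: time 6, value 25
- option 4: time 7, value 17
- option 3: time 3, value 16
Best: 30 marks.

30 marks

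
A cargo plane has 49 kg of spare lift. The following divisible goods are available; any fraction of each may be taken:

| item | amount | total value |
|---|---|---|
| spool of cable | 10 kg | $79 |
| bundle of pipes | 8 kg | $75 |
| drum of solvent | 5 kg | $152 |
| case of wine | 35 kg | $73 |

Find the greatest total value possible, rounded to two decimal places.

360.23

Take in order of value per unit:
- drum of solvent (152/5 per unit): all 5 → value 152, running total 152.00
- bundle of pipes (75/8 per unit): all 8 → value 75, running total 227.00
- spool of cable (79/10 per unit): all 10 → value 79, running total 306.00
- case of wine (73/35 per unit): 26 of 35 → value 26×73/35 = 54.2286, running total 360.23
Total 360.23.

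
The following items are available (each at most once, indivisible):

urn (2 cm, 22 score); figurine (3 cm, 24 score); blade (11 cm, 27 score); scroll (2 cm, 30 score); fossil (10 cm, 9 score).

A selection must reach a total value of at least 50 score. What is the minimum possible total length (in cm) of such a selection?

4

Subsets with value ≥ 50, sorted by total length:
- urn+scroll: length 4, value 52
- figurine+scroll: length 5, value 54
- urn+figurine+scroll: length 7, value 76
Minimum length: 4 cm.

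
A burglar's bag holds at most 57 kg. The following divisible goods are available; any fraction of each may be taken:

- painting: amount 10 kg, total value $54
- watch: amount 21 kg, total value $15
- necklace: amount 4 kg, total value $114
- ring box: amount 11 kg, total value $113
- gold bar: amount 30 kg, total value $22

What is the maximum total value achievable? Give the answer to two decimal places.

304.43

Take in order of value per unit:
- necklace (114/4 per unit): all 4 → value 114, running total 114.00
- ring box (113/11 per unit): all 11 → value 113, running total 227.00
- painting (54/10 per unit): all 10 → value 54, running total 281.00
- gold bar (22/30 per unit): all 30 → value 22, running total 303.00
- watch (15/21 per unit): 2 of 21 → value 2×15/21 = 1.4286, running total 304.43
Total 304.43.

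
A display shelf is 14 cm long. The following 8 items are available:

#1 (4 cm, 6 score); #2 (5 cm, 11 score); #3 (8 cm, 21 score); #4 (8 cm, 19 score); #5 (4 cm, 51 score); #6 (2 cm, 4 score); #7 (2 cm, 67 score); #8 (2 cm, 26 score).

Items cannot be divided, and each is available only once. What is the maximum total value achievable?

Check high-value combinations within 14 cm:
- #2+#5+#7+#8: length 5+4+2+2=13, value 11+51+67+26=155
- #1+#5+#6+#7+#8: length 4+4+2+2+2=14, value 6+51+4+67+26=154
- #1+#5+#7+#8: length 4+4+2+2=12, value 6+51+67+26=150
- #5+#6+#7+#8: length 4+2+2+2=10, value 51+4+67+26=148
Best: 155 score.

155 score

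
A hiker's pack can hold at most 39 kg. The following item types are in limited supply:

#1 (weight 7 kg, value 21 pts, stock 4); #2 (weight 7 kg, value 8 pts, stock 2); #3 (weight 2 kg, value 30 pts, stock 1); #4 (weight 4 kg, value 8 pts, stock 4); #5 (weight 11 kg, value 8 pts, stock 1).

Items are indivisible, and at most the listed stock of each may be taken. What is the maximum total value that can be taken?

130 pts

Top feasible selections:
- 4×#1 + 1×#3 + 2×#4: weight 38, value 130
- 3×#1 + 1×#3 + 4×#4: weight 39, value 125
Best: 130 pts.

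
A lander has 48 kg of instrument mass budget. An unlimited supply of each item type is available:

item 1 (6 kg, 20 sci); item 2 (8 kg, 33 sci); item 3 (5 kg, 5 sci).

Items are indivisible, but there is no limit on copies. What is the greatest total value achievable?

Best value-per-unit is item 2 at 33/8, and filling with it alone uses mass 6×8=48. No mix of the others beats 6×33 = 198.

198 sci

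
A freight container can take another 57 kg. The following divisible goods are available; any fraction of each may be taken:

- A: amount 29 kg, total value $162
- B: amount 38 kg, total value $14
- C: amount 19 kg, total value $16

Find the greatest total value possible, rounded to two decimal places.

Take in order of value per unit:
- A (162/29 per unit): all 29 → value 162, running total 162.00
- C (16/19 per unit): all 19 → value 16, running total 178.00
- B (14/38 per unit): 9 of 38 → value 9×14/38 = 3.3158, running total 181.32
Total 181.32.

181.32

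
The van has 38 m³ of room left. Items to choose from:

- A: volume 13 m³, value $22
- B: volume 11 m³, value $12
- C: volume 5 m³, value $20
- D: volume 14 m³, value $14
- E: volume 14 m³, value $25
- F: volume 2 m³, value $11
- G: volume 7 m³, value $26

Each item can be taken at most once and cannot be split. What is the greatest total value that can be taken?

Check high-value combinations within 38 m³:
- A+B+C+F+G: volume 13+11+5+2+7=38, value 22+12+20+11+26=91
- A+E+F+G: volume 13+14+2+7=36, value 22+25+11+26=84
- B+C+E+G: volume 11+5+14+7=37, value 12+20+25+26=83
- C+E+F+G: volume 5+14+2+7=28, value 20+25+11+26=82
Best: $91.

$91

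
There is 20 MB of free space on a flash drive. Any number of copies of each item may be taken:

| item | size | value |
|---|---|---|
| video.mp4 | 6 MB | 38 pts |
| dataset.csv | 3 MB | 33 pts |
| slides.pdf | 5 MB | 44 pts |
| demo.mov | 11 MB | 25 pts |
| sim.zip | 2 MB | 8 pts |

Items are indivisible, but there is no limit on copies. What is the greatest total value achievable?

209 pts

Best value-per-unit is dataset.csv at 33/3; filling with it alone gives 6×33 = 198.
Optimal mix: 5×dataset.csv + 1×slides.pdf → size 20, value 209.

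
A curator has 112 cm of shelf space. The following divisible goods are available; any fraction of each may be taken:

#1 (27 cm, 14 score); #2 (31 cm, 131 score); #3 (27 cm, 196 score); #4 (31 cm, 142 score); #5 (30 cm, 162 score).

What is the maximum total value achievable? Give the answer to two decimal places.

Take in order of value per unit:
- #3 (196/27 per unit): all 27 → value 196, running total 196.00
- #5 (162/30 per unit): all 30 → value 162, running total 358.00
- #4 (142/31 per unit): all 31 → value 142, running total 500.00
- #2 (131/31 per unit): 24 of 31 → value 24×131/31 = 101.4194, running total 601.42
Total 601.42.

601.42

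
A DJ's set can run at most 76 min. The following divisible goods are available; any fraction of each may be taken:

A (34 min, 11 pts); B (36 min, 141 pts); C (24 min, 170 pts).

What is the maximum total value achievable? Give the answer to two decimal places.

316.18

Take in order of value per unit:
- C (170/24 per unit): all 24 → value 170, running total 170.00
- B (141/36 per unit): all 36 → value 141, running total 311.00
- A (11/34 per unit): 16 of 34 → value 16×11/34 = 5.1765, running total 316.18
Total 316.18.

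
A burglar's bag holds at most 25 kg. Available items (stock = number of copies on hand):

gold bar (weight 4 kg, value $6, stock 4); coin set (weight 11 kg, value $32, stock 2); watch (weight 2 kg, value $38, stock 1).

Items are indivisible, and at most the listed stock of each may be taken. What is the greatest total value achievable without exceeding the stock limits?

$102

Best selections within weight 25 and stock limits:
- 2×coin set + 1×watch: weight 24, value 102
- 3×gold bar + 1×coin set + 1×watch: weight 25, value 88
Best: $102.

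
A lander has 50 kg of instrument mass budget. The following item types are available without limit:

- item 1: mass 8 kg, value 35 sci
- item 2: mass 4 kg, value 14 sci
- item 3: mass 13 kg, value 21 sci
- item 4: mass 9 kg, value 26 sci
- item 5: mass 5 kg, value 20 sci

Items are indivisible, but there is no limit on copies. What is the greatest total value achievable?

Best value-per-unit is item 1 at 35/8; filling with it alone gives 6×35 = 210.
Optimal mix: 5×item 1 + 2×item 5 → mass 50, value 215.

215 sci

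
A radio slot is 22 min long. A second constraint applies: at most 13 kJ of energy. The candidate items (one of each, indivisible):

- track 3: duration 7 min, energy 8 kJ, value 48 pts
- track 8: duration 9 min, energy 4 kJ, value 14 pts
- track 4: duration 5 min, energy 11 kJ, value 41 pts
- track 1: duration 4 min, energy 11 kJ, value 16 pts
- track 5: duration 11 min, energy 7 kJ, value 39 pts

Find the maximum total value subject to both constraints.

62 pts

Feasible sets respecting both limits:
- track 3+track 8: duration 16, energy 12, value 62
- track 8+track 5: duration 20, energy 11, value 53
- track 3: duration 7, energy 8, value 48
Best: 62 pts.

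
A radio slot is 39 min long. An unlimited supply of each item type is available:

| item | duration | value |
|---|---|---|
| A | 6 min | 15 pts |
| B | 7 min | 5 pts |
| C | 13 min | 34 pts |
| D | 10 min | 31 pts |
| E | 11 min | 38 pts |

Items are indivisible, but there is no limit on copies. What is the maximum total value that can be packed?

Best value-per-unit is E at 38/11; filling with it alone gives 3×38 = 114.
Optimal mix: 1×A + 3×E → duration 39, value 129.

129 pts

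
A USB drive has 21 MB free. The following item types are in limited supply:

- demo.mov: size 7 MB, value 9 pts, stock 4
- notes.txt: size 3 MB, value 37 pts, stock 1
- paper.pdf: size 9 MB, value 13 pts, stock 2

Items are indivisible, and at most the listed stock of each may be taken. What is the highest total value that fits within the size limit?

Top feasible selections:
- 1×notes.txt + 2×paper.pdf: size 21, value 63
- 1×demo.mov + 1×notes.txt + 1×paper.pdf: size 19, value 59
- 2×demo.mov + 1×notes.txt: size 17, value 55
- 1×notes.txt + 1×paper.pdf: size 12, value 50
Best: 63 pts.

63 pts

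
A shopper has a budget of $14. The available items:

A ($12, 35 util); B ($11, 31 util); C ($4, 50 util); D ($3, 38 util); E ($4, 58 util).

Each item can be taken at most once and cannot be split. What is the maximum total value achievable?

146 util

Check high-value combinations within $14:
- C+D+E: cost 4+3+4=11, value 50+38+58=146
- C+E: cost 4+4=8, value 50+58=108
- D+E: cost 3+4=7, value 38+58=96
Best: 146 util.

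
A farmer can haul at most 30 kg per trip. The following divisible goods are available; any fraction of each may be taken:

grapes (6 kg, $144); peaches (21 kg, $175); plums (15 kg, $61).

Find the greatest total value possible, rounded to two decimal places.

331.20

Take in order of value per unit:
- grapes (144/6 per unit): all 6 → value 144, running total 144.00
- peaches (175/21 per unit): all 21 → value 175, running total 319.00
- plums (61/15 per unit): 3 of 15 → value 3×61/15 = 12.2000, running total 331.20
Total 331.20.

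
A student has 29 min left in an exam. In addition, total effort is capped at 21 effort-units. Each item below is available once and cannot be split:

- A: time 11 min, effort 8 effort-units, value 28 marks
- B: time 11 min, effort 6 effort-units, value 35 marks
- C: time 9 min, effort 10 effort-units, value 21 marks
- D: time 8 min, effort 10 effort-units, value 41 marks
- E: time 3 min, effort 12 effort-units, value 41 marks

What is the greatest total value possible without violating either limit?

76 marks

Feasible sets respecting both limits:
- B+D: time 19, effort 16, value 76
- B+E: time 14, effort 18, value 76
- A+D: time 19, effort 18, value 69
- A+E: time 14, effort 20, value 69
Best: 76 marks.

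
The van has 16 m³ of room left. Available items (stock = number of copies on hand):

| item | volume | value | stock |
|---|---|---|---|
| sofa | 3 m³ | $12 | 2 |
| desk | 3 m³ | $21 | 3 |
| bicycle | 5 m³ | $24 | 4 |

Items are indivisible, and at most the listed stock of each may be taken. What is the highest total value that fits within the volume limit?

$90

Top feasible selections:
- 2×desk + 2×bicycle: volume 16, value 90
- 3×desk + 1×bicycle: volume 14, value 87
- 2×sofa + 3×desk: volume 15, value 87
Best: $90.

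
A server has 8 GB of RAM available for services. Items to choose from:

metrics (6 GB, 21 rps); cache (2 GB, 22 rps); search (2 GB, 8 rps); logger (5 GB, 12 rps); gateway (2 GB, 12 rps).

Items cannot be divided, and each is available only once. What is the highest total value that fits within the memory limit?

43 rps

This is a 0/1 knapsack; check combinations near the capacity.
- metrics+cache: memory 6+2=8, value 21+22=43
- cache+search+gateway: memory 2+2+2=6, value 22+8+12=42
- cache+gateway: memory 2+2=4, value 22+12=34
Best: 43 rps.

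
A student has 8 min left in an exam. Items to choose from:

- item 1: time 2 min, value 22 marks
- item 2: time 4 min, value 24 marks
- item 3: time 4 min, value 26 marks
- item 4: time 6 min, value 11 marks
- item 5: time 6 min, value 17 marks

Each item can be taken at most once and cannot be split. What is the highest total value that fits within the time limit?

Check high-value combinations within 8 min:
- item 2+item 3: time 4+4=8, value 24+26=50
- item 1+item 3: time 2+4=6, value 22+26=48
- item 1+item 2: time 2+4=6, value 22+24=46
- item 1+item 5: time 2+6=8, value 22+17=39
Best: 50 marks.

50 marks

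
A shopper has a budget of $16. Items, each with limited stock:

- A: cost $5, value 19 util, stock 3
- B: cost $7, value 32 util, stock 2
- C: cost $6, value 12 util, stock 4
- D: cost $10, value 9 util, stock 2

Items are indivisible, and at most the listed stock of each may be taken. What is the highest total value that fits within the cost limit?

64 util

Top feasible selections:
- 2×B: cost 14, value 64
- 3×A: cost 15, value 57
- 1×A + 1×B: cost 12, value 51
Best: 64 util.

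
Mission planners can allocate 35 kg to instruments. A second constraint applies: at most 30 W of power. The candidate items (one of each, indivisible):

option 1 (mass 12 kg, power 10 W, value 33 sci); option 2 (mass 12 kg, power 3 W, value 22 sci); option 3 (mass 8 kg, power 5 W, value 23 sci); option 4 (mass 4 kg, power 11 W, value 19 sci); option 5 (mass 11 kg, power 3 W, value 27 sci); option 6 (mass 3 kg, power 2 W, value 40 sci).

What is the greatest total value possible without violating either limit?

Feasible sets respecting both limits:
- option 1+option 3+option 5+option 6: mass 34, power 20, value 123
- option 1+option 4+option 5+option 6: mass 30, power 26, value 119
- option 1+option 2+option 3+option 6: mass 35, power 20, value 118
- option 1+option 3+option 4+option 6: mass 27, power 28, value 115
Best: 123 sci.

123 sci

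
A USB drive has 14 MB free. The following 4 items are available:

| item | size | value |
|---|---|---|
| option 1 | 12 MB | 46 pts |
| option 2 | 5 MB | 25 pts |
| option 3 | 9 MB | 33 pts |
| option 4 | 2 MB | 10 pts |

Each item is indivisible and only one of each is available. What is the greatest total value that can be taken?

58 pts

Check high-value combinations within 14 MB:
- option 2+option 3: size 5+9=14, value 25+33=58
- option 1+option 4: size 12+2=14, value 46+10=56
- option 1: size 12, value 46
- option 3+option 4: size 9+2=11, value 33+10=43
Best: 58 pts.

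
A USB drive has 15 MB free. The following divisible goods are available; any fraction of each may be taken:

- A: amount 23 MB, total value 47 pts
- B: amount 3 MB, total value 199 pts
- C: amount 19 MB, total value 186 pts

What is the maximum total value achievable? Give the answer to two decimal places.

Take in order of value per unit:
- B (199/3 per unit): all 3 → value 199, running total 199.00
- C (186/19 per unit): 12 of 19 → value 12×186/19 = 117.4737, running total 316.47
Total 316.47.

316.47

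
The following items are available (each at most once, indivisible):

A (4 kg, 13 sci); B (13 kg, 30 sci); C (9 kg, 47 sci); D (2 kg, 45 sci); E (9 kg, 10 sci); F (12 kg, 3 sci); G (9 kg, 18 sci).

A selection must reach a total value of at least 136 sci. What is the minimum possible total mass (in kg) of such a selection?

33

Subsets with value ≥ 136, sorted by total mass:
- B+C+D+G: mass 33, value 140
- A+B+C+D+G: mass 37, value 153
- A+B+C+D+E: mass 37, value 145
Minimum mass: 33 kg.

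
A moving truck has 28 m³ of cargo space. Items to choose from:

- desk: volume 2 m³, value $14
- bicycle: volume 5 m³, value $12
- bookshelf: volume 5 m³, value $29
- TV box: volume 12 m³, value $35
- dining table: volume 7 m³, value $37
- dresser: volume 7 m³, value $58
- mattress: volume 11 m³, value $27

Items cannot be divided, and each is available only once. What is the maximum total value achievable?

This is a 0/1 knapsack; check combinations near the capacity.
- desk+bicycle+bookshelf+dining table+dresser: volume 2+5+5+7+7=26, value 14+12+29+37+58=150
- desk+TV box+dining table+dresser: volume 2+12+7+7=28, value 14+35+37+58=144
- desk+bookshelf+dining table+dresser: volume 2+5+7+7=21, value 14+29+37+58=138
Best: $150.

$150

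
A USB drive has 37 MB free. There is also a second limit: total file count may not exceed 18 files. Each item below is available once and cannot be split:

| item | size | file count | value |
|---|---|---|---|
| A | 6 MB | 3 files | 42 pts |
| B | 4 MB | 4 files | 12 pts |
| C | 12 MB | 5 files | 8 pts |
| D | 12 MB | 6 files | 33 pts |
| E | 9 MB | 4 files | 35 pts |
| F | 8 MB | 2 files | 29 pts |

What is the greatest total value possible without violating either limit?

139 pts

Feasible sets respecting both limits:
- A+D+E+F: size 35, file count 15, value 139
- A+B+D+E: size 31, file count 17, value 122
- A+B+E+F: size 27, file count 13, value 118
- A+B+D+F: size 30, file count 15, value 116
Best: 139 pts.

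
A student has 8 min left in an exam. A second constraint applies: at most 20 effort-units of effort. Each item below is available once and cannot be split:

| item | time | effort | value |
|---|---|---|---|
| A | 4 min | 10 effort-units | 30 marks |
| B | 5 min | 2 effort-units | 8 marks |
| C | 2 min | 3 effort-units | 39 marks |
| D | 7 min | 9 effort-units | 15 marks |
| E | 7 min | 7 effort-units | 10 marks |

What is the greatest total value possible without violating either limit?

Feasible sets respecting both limits:
- A+C: time 6, effort 13, value 69
- B+C: time 7, effort 5, value 47
- C: time 2, effort 3, value 39
Best: 69 marks.

69 marks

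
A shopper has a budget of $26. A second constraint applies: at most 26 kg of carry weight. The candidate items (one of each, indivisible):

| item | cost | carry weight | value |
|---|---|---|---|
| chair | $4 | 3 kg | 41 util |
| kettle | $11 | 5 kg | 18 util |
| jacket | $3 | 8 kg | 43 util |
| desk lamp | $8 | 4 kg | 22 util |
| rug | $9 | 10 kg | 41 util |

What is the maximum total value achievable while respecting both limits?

Feasible sets respecting both limits:
- chair+jacket+desk lamp+rug: cost 24, carry weight 25, value 147
- chair+jacket+rug: cost 16, carry weight 21, value 125
- chair+kettle+jacket+desk lamp: cost 26, carry weight 20, value 124
- chair+jacket+desk lamp: cost 15, carry weight 15, value 106
Best: 147 util.

147 util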